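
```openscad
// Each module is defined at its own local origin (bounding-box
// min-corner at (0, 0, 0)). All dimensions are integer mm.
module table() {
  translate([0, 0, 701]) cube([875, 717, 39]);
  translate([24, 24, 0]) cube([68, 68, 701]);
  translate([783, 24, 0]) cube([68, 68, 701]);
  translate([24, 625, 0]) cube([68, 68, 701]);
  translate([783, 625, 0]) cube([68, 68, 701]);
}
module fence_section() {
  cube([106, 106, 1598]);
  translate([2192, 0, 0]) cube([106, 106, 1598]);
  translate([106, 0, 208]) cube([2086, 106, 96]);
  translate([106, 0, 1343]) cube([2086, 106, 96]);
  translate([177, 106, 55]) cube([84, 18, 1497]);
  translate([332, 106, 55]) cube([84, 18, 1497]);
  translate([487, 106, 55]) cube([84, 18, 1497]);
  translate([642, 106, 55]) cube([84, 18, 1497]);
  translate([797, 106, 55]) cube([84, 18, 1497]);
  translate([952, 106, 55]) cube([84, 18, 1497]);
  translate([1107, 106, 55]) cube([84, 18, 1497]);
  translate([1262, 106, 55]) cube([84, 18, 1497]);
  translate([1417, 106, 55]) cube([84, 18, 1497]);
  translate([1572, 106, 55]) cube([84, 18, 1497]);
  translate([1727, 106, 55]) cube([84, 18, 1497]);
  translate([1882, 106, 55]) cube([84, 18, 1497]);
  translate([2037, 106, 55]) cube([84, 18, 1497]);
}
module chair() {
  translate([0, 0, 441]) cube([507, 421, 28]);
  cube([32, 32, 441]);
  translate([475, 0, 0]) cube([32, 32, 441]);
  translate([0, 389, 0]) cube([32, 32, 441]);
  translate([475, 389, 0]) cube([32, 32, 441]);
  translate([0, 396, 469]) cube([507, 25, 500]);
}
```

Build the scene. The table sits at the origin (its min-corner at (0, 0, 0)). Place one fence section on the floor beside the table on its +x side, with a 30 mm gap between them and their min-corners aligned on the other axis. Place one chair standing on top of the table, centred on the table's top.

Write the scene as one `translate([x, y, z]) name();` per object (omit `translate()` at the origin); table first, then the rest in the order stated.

table();
translate([905, 0, 0]) fence_section();
translate([184, 148, 740]) chair();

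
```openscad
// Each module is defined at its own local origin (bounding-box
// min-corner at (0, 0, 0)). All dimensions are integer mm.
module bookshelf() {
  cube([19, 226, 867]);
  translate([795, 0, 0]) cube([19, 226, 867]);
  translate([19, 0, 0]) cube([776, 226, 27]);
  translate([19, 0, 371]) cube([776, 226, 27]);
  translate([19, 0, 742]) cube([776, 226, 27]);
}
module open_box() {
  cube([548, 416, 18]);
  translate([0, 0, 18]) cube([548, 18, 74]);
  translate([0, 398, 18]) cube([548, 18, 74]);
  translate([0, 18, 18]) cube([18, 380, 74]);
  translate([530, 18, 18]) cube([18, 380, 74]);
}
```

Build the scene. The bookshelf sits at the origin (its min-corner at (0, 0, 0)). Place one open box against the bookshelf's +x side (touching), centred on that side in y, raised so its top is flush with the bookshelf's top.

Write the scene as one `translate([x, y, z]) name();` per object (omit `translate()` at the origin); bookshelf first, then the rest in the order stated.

bookshelf();
translate([814, -95, 775]) open_box();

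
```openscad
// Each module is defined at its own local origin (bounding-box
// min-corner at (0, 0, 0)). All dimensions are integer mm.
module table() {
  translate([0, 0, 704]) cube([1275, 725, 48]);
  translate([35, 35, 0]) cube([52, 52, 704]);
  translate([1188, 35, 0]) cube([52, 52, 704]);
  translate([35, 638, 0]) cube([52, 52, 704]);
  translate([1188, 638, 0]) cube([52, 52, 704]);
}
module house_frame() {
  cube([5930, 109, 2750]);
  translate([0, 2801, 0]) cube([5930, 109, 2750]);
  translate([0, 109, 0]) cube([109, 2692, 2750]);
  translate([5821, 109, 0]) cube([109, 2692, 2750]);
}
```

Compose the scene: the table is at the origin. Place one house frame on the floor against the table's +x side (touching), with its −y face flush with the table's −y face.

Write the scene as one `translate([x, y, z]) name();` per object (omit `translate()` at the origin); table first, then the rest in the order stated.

table();
translate([1275, 0, 0]) house_frame();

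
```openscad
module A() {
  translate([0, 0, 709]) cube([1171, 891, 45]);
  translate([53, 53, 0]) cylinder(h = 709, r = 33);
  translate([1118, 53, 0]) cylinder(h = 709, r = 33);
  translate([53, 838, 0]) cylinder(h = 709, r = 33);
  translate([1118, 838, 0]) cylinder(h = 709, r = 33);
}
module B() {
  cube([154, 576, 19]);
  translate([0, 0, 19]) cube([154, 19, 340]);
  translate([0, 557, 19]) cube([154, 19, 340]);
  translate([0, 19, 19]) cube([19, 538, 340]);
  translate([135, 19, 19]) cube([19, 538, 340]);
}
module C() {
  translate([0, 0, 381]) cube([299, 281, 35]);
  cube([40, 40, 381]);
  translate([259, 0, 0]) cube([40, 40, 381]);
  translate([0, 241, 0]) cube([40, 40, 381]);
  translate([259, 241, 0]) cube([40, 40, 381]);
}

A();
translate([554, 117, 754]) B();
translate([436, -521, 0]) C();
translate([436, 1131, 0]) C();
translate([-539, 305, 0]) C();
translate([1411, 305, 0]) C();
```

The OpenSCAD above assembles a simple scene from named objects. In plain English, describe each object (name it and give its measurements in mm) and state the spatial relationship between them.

A is a table: top 1171 mm (x) × 891 mm (y), 45 mm thick, upper face at z = 754 mm, on four round legs of 66 mm diameter, each leg's bounding box inset 20 mm from the nearest pair of top edges, running from z = 0 to the bottom of the top.

B is an open storage box with external size 154×576×359 mm and wall thickness 19 mm (the base is also 19 mm thick). The base covers the whole footprint; the four walls stand on the base, with the y-facing walls full-width and the x-facing walls fitting between their inner faces.

C is a four-legged stool. The seat is 299×281 mm, 35 mm thick, top at z = 416 mm. It stands on four square legs, each 40×40 mm in cross-section, from z = 0 to the seat underside, each flush with a corner of the seat.

The open box is on top of the table. Four stools sit around the table at the −y, +y, −x, +x sides.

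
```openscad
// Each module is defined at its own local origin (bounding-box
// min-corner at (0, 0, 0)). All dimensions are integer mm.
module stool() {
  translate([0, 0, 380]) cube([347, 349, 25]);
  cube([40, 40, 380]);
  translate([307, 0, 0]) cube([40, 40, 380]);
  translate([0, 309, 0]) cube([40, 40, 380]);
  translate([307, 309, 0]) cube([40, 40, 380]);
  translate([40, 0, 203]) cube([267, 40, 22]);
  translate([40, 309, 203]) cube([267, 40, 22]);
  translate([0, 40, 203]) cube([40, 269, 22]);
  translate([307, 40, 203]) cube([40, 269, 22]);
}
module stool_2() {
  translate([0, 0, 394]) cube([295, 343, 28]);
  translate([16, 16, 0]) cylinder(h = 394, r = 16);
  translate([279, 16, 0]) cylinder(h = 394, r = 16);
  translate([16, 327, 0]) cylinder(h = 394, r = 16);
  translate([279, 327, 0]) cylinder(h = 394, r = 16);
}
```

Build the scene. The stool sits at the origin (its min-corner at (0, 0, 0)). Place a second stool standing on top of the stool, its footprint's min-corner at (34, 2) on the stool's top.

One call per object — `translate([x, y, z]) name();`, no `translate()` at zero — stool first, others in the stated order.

stool();
translate([34, 2, 405]) stool_2();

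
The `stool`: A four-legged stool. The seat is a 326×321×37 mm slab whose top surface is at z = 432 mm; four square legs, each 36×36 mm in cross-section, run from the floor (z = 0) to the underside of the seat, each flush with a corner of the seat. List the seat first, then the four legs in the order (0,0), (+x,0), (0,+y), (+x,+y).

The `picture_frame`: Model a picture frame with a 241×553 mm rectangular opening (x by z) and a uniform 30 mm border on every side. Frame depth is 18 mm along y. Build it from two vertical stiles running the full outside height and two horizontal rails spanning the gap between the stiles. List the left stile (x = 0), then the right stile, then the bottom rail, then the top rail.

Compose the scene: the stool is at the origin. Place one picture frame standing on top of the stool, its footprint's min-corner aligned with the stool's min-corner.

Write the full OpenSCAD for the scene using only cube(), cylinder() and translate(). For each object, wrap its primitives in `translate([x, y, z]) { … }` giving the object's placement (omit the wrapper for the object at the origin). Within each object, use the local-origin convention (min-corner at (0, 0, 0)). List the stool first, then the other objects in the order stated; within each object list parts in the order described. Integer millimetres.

translate([0, 0, 395]) cube([326, 321, 37]);
cube([36, 36, 395]);
translate([290, 0, 0]) cube([36, 36, 395]);
translate([0, 285, 0]) cube([36, 36, 395]);
translate([290, 285, 0]) cube([36, 36, 395]);
translate([0, 0, 432]) {
  cube([30, 18, 613]);
  translate([271, 0, 0]) cube([30, 18, 613]);
  translate([30, 0, 0]) cube([241, 18, 30]);
  translate([30, 0, 583]) cube([241, 18, 30]);
}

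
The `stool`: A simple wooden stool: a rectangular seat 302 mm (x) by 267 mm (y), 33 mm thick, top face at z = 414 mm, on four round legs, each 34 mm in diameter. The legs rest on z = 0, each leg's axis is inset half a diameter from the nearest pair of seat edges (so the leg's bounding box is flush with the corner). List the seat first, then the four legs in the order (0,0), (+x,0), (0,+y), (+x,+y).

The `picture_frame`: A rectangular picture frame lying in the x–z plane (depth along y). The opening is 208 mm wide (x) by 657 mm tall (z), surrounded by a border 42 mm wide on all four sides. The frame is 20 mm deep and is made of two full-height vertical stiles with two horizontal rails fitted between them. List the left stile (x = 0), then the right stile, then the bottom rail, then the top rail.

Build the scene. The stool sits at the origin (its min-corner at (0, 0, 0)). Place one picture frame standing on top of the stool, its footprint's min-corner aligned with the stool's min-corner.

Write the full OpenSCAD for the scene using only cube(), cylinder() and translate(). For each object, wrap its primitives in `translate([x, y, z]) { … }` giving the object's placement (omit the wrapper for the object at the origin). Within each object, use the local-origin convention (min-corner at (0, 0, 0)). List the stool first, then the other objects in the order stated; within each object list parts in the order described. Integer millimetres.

translate([0, 0, 381]) cube([302, 267, 33]);
translate([17, 17, 0]) cylinder(h = 381, r = 17);
translate([285, 17, 0]) cylinder(h = 381, r = 17);
translate([17, 250, 0]) cylinder(h = 381, r = 17);
translate([285, 250, 0]) cylinder(h = 381, r = 17);
translate([0, 0, 414]) {
  cube([42, 20, 741]);
  translate([250, 0, 0]) cube([42, 20, 741]);
  translate([42, 0, 0]) cube([208, 20, 42]);
  translate([42, 0, 699]) cube([208, 20, 42]);
}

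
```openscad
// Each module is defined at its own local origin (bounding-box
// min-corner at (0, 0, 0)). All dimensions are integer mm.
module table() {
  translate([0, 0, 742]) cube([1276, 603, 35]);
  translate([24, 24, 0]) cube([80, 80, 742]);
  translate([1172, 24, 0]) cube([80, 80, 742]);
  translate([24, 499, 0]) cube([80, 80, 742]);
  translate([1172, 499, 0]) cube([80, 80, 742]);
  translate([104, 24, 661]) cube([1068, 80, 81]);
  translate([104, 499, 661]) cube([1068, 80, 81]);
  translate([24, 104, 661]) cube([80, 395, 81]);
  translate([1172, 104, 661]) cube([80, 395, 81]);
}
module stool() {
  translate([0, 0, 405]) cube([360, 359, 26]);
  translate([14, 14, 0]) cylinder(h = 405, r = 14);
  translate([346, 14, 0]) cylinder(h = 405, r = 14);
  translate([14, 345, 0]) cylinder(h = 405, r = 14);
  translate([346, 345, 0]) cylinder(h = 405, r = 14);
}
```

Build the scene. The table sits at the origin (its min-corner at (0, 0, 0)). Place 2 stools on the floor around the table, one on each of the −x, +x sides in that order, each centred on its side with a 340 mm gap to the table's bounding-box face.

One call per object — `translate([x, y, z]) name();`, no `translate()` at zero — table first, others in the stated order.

table();
translate([-700, 122, 0]) stool();
translate([1616, 122, 0]) stool();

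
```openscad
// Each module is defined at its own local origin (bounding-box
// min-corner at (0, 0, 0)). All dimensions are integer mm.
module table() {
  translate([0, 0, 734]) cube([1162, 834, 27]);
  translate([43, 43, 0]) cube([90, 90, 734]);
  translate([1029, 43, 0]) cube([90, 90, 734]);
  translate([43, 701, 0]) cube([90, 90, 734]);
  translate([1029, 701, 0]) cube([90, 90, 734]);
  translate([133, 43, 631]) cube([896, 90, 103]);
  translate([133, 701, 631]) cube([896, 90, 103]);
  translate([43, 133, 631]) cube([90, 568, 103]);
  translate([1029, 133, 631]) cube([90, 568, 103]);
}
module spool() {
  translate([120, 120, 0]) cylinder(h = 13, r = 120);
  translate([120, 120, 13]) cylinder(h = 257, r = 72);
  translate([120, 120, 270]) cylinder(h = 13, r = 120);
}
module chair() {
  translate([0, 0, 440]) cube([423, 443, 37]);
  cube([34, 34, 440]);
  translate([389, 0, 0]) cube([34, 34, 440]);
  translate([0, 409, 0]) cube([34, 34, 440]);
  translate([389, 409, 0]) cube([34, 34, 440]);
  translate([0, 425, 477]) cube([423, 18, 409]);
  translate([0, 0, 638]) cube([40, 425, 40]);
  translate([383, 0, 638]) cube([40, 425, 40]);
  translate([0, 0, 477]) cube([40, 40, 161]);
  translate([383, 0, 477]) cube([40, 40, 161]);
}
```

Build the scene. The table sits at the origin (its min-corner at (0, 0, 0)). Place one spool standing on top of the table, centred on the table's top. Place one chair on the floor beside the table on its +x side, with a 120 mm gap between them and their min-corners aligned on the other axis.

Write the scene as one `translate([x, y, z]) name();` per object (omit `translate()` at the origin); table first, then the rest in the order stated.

table();
translate([461, 297, 761]) spool();
translate([1282, 0, 0]) chair();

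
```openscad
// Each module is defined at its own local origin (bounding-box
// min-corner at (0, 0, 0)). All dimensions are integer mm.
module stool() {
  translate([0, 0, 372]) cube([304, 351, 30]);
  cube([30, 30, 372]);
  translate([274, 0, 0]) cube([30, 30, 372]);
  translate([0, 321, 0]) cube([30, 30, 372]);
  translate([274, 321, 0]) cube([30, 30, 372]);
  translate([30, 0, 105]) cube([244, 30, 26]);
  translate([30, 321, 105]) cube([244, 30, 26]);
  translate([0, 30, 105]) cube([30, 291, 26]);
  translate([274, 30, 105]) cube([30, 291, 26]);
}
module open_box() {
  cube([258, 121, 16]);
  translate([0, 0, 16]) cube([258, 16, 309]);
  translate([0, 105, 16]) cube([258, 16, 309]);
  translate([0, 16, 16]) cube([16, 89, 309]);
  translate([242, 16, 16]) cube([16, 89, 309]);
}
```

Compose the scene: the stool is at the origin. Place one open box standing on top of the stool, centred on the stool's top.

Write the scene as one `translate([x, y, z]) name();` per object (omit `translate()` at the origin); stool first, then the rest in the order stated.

stool();
translate([23, 115, 402]) open_box();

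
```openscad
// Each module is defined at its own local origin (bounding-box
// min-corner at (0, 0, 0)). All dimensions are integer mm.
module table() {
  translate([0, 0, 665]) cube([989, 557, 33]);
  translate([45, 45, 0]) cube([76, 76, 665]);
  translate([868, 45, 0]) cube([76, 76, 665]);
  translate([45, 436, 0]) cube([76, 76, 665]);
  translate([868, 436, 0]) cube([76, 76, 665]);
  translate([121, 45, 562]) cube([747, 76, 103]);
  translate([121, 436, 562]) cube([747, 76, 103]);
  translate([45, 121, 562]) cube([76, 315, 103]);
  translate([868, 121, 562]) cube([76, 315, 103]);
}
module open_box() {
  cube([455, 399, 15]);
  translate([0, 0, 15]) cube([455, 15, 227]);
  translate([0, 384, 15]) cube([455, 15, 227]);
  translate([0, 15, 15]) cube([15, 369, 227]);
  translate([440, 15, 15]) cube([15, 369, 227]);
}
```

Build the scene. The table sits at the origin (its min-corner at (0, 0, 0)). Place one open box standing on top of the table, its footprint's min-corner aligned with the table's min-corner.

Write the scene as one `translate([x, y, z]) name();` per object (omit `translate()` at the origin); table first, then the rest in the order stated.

table();
translate([0, 0, 698]) open_box();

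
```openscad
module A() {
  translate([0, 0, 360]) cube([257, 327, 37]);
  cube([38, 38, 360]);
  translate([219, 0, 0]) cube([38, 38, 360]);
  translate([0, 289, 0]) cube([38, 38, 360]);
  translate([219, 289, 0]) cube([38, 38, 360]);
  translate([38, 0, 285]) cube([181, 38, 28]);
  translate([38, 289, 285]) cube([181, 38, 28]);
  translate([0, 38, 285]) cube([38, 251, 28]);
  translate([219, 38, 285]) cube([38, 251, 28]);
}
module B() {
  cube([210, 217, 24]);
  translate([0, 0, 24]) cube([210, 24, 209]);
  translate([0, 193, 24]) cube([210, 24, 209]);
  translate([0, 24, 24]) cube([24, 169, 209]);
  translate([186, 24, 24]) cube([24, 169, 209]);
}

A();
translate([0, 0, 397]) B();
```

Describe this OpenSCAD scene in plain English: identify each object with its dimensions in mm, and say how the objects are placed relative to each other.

A is a four-legged stool. The seat is 257×327 mm, 37 mm thick, top at z = 397 mm. It stands on four square legs, each 38×38 mm in cross-section, from z = 0 to the seat underside, each flush with a corner of the seat. Four stretchers, 38 mm wide and 28 mm tall, connect adjacent legs with their undersides at z = 285 mm, each running between the inner faces of the legs it joins and aligned with the legs' outer faces on the other axis.

B is an open-topped rectangular box: outside dimensions 210×217×233 mm, with a uniform wall and base thickness of 24 mm. The base is a full 210×217 slab on the floor; four walls sit on top of the base. The front and back walls (the −y and +y sides) span the full width; the two side walls fit between them.

The open box is on top of the stool.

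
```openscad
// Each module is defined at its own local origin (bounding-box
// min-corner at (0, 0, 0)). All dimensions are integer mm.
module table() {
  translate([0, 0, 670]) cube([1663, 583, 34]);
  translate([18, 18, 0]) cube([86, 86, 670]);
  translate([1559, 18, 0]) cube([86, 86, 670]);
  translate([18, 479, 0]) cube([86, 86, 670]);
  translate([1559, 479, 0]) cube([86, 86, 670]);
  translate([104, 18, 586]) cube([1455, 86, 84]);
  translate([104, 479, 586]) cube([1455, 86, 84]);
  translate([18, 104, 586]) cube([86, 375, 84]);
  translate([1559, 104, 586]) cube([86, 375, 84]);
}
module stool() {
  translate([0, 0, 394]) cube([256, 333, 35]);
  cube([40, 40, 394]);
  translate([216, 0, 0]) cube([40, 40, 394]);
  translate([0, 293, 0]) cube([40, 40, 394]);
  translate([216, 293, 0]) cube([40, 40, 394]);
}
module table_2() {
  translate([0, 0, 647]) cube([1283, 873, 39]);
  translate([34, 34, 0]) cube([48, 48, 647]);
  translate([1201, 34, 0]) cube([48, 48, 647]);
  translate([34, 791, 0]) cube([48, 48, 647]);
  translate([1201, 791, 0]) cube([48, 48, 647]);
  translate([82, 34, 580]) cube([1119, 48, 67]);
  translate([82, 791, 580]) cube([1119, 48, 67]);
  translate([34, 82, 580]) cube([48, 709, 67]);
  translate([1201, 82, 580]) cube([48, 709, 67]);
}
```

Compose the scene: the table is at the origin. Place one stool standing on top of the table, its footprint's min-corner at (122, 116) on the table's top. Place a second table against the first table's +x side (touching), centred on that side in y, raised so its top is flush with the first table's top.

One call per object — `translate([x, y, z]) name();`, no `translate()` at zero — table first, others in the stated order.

table();
translate([122, 116, 704]) stool();
translate([1663, -145, 18]) table_2();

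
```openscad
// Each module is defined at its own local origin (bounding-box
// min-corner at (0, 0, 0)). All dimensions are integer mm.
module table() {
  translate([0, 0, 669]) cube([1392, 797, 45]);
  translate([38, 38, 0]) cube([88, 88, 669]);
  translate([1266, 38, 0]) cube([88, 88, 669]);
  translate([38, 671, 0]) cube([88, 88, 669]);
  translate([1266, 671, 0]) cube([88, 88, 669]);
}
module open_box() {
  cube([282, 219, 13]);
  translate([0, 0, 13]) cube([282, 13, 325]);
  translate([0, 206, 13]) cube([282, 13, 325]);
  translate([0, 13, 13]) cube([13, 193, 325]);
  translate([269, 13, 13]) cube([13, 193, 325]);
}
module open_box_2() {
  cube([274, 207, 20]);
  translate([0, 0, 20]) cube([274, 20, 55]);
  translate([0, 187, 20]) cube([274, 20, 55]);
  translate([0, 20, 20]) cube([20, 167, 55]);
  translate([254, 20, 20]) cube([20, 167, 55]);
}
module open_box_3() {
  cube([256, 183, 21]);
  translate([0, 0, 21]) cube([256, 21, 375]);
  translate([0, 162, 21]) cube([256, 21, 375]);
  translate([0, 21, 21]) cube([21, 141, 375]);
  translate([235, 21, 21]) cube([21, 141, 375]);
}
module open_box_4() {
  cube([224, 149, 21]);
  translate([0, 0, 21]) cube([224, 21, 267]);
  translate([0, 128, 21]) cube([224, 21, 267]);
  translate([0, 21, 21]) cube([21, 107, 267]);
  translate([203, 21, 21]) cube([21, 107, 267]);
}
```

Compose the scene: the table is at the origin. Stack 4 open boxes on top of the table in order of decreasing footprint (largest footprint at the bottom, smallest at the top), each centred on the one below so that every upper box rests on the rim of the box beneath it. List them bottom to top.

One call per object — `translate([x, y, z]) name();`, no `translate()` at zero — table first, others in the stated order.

table();
translate([555, 289, 714]) open_box();
translate([559, 295, 1052]) open_box_2();
translate([568, 307, 1127]) open_box_3();
translate([584, 324, 1523]) open_box_4();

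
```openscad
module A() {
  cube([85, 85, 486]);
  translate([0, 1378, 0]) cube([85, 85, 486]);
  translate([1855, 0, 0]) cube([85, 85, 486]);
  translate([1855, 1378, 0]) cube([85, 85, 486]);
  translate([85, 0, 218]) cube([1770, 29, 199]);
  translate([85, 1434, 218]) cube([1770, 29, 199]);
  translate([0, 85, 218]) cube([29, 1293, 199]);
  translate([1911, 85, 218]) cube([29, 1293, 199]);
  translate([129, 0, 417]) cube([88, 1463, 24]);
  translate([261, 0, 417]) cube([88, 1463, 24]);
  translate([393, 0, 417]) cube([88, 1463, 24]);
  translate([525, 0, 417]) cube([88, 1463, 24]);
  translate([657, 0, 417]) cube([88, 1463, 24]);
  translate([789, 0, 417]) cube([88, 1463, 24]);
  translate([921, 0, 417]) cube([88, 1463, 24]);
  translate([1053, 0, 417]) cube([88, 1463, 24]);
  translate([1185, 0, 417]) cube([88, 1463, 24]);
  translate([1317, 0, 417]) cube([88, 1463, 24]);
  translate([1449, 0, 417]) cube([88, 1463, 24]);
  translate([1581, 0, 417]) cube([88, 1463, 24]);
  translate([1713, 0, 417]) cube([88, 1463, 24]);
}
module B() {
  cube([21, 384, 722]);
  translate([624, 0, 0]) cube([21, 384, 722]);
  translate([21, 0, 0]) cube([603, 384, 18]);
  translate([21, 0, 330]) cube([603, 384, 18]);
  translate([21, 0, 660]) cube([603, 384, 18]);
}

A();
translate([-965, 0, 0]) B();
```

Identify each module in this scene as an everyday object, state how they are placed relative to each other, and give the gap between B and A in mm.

The bookshelf's nearest face is 320 mm from the bed frame's −x face.

A is a bed frame. B is a bookshelf. The bookshelf is on the floor beside the bed frame on its −x side. The gap between the bookshelf and the bed frame is 320 mm.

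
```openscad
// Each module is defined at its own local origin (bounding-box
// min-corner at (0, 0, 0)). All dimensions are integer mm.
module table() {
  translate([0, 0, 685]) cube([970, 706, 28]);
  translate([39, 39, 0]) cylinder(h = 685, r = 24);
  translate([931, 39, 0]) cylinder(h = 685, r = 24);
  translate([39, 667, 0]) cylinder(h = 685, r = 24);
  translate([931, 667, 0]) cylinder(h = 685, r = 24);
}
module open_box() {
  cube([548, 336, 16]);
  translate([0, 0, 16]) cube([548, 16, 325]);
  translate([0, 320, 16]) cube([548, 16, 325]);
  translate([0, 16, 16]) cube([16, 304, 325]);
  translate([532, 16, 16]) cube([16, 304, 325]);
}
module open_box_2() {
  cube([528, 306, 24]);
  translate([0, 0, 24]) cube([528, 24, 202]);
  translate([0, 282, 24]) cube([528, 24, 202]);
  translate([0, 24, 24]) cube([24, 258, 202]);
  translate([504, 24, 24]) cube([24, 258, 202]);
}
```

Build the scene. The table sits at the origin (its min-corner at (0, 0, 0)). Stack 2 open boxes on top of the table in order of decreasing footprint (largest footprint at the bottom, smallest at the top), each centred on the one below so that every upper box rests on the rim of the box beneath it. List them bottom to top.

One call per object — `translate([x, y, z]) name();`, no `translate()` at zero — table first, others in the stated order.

table();
translate([211, 185, 713]) open_box();
translate([221, 200, 1054]) open_box_2();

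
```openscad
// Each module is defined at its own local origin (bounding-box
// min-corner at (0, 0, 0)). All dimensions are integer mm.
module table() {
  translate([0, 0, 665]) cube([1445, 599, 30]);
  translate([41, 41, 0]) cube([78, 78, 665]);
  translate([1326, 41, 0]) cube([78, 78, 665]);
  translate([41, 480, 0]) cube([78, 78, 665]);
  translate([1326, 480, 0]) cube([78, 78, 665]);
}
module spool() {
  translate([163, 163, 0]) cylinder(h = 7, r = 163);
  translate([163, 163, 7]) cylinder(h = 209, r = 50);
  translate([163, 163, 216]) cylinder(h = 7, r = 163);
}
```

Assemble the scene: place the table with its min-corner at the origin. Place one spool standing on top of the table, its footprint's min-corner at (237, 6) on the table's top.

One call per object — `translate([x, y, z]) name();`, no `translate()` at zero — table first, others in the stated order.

table();
translate([237, 6, 695]) spool();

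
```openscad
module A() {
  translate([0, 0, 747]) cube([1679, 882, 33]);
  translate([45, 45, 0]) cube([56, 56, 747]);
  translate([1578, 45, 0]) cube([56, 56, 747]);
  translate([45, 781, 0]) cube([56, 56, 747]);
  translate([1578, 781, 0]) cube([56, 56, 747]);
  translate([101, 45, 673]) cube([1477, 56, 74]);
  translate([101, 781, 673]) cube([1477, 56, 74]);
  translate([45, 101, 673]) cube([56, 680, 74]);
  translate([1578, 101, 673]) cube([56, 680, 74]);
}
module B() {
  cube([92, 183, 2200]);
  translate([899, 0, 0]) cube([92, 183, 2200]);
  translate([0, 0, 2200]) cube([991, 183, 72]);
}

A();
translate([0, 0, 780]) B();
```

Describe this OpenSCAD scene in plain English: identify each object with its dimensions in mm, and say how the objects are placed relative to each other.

A is a rectangular dining table. The top is 1679×882×33 mm with its upper surface at z = 780 mm. It stands on four 56×56 mm square legs, each inset 45 mm from the nearest pair of top edges, running from the floor to the underside of the top. Four apron rails, 56 mm thick and 74 mm tall, run between adjacent legs with their top edges flush with the underside of the top and their outer faces flush with the legs' outer faces.

B is a rectangular door frame: two vertical jambs of 92×183 mm section, 2200 mm tall, with a clear opening 807 mm wide between their inner faces. A header 72 mm tall and 183 mm deep lies on top of the jambs and spans the full outside width.

The door frame is on top of the table.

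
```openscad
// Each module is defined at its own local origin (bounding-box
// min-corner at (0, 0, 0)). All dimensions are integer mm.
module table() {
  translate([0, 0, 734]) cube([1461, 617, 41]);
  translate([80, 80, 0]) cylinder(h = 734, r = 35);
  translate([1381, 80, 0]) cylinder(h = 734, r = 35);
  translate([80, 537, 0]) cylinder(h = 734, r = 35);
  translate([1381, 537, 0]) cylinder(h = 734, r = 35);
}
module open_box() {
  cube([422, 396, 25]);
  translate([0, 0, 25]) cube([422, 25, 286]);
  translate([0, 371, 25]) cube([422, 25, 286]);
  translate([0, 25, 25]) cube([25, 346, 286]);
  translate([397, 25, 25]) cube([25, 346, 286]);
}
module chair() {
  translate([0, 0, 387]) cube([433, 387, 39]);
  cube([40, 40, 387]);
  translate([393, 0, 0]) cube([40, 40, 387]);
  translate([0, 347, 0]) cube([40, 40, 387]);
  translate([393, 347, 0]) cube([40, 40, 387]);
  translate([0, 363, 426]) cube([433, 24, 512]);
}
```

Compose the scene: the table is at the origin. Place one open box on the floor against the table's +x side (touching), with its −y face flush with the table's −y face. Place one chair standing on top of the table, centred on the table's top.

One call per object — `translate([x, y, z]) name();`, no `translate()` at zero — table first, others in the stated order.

table();
translate([1461, 0, 0]) open_box();
translate([514, 115, 775]) chair();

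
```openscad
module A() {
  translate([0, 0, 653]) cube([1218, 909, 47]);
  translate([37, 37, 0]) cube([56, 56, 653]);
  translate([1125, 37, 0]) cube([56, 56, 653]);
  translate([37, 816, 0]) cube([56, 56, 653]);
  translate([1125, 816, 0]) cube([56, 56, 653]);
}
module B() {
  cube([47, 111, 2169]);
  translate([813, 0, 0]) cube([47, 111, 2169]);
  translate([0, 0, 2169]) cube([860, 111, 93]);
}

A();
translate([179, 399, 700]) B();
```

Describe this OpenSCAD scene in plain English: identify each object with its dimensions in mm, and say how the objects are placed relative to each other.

A is a table: top 1218 mm (x) × 909 mm (y), 47 mm thick, upper face at z = 700 mm, on four 56×56 mm square legs, each inset 37 mm from the nearest pair of top edges, running from z = 0 to the bottom of the top.

B is a door frame. The clear opening is 766 mm wide and 2169 mm high. Two 47 mm wide jambs, 111 mm deep, stand either side of the opening from the floor to the top of the opening. A 93 mm thick head sits across the top of both jambs, spanning the full outside width of the frame.

The door frame is on top of the table, centred.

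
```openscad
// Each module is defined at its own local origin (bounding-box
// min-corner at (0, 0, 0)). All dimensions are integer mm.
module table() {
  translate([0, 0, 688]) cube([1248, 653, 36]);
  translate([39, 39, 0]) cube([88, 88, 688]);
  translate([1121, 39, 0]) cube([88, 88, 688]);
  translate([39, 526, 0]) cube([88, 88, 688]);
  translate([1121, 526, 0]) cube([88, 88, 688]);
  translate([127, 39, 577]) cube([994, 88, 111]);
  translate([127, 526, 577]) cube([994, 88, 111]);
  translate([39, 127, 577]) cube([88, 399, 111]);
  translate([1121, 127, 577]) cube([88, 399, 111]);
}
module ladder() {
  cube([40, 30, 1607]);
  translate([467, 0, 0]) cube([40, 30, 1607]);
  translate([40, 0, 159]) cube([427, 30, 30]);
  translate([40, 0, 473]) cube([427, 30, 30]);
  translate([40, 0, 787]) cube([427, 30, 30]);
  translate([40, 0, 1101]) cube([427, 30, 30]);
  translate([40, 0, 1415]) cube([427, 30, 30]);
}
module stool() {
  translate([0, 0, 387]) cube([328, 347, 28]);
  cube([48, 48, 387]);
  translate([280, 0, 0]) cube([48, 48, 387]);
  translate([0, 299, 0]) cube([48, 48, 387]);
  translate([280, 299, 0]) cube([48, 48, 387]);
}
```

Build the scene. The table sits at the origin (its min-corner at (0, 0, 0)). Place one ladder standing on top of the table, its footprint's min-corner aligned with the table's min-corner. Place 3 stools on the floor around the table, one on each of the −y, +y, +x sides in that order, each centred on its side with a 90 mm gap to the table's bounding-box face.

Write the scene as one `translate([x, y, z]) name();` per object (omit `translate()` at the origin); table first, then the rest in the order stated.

table();
translate([0, 0, 724]) ladder();
translate([460, -437, 0]) stool();
translate([460, 743, 0]) stool();
translate([1338, 153, 0]) stool();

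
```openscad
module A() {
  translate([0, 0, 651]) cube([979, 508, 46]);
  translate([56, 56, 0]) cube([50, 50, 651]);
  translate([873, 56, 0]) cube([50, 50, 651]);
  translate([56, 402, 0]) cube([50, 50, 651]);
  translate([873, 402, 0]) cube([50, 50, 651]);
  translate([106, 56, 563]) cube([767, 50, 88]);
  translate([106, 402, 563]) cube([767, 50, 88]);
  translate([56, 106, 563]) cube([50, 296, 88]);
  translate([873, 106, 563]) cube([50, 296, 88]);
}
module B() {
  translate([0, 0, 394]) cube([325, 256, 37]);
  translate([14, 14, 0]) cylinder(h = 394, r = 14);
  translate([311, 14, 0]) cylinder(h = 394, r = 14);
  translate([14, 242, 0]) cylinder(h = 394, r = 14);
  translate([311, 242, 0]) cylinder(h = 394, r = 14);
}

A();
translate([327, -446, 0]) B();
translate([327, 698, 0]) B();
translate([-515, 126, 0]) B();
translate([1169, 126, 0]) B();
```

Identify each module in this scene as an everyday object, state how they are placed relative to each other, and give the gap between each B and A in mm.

A is a table. B is a stool. Four stools sit around the table at the −y, +y, −x, +x sides. The gap between each stool and the table is 190 mm.

Each stool's nearest face is 190 mm from the table's bounding box.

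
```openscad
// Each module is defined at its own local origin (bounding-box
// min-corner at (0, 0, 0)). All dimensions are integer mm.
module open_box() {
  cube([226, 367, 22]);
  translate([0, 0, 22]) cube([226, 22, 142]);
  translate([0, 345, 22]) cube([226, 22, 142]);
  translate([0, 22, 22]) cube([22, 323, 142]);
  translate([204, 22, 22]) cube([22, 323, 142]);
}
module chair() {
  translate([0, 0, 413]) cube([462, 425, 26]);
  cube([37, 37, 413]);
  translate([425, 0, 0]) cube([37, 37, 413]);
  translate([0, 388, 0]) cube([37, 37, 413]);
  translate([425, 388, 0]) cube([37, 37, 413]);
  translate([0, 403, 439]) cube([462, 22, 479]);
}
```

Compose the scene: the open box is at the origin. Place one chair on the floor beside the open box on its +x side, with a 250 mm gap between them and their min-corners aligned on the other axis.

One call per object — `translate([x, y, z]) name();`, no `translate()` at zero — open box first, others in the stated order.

open_box();
translate([476, 0, 0]) chair();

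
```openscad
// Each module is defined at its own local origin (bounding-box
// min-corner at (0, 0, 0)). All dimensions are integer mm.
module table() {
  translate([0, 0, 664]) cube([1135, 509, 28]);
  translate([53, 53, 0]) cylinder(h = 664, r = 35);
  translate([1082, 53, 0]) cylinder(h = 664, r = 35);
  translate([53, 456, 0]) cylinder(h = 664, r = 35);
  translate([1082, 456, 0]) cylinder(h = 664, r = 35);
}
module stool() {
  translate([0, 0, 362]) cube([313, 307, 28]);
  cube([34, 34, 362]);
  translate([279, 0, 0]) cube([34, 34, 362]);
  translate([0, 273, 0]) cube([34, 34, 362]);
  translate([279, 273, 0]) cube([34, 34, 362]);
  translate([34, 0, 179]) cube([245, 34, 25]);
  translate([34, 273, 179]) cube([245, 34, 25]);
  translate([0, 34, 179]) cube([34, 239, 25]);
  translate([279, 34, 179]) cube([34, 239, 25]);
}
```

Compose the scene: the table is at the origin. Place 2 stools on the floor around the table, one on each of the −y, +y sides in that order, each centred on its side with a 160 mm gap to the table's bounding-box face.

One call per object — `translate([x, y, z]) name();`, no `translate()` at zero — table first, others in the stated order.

table();
translate([411, -467, 0]) stool();
translate([411, 669, 0]) stool();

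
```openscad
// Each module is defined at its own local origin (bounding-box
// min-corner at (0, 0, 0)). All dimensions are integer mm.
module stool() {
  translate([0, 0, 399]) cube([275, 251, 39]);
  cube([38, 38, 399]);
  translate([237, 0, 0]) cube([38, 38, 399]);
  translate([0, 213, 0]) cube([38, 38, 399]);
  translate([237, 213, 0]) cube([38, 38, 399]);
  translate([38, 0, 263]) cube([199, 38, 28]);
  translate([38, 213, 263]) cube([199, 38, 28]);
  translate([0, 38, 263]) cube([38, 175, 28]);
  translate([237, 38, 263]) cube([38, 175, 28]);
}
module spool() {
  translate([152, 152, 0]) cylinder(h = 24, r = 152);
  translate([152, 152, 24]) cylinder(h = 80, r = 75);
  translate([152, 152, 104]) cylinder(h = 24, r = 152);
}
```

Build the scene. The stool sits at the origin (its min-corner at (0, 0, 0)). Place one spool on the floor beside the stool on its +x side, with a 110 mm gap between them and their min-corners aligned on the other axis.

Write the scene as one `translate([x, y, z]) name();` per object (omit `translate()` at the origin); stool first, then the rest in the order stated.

stool();
translate([385, 0, 0]) spool();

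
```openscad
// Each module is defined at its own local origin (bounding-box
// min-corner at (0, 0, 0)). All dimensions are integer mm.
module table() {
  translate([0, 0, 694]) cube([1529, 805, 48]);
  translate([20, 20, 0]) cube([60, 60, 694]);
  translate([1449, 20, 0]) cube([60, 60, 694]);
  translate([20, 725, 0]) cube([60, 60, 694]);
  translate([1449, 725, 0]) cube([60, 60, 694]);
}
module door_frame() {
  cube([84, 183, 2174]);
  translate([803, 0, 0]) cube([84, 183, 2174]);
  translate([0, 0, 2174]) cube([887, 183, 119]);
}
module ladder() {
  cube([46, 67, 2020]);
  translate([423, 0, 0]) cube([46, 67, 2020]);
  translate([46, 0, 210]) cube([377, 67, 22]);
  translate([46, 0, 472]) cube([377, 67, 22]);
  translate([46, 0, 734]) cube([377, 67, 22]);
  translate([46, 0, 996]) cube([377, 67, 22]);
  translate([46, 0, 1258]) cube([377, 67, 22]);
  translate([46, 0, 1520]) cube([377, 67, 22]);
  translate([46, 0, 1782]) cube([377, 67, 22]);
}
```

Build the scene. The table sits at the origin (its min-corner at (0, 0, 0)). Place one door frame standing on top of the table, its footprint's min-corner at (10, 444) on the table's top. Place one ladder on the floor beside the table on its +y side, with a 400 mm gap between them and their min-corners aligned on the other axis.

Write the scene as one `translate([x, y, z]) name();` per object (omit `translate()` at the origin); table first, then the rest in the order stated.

table();
translate([10, 444, 742]) door_frame();
translate([0, 1205, 0]) ladder();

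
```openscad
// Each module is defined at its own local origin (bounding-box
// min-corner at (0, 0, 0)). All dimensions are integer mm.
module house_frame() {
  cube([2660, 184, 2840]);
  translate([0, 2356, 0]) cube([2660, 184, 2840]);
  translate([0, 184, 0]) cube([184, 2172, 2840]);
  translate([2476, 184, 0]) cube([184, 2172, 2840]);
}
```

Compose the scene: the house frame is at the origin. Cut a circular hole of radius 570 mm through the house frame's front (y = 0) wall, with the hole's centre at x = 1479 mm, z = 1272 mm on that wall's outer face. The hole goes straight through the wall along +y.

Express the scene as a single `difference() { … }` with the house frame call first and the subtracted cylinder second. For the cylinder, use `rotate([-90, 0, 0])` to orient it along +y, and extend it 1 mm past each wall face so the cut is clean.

difference() {
  house_frame();
  translate([1479, -1, 1272]) rotate([-90, 0, 0]) cylinder(h = 186, r = 570);
}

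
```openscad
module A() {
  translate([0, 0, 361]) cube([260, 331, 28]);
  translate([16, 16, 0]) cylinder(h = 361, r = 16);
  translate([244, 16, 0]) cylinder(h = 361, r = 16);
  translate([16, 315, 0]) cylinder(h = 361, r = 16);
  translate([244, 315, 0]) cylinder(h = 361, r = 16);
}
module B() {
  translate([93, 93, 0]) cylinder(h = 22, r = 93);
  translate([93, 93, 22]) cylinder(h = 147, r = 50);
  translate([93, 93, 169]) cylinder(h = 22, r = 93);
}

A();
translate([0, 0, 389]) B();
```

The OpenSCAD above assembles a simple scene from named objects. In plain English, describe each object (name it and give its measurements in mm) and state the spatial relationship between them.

A is a four-legged stool. The seat is 260×331 mm, 28 mm thick, top at z = 389 mm. It stands on four round legs, each 32 mm in diameter, from z = 0 to the seat underside, each leg's axis is inset half a diameter from the nearest pair of seat edges (so the leg's bounding box is flush with the corner).

B is a spool: two coaxial disc flanges of radius 93 mm and thickness 22 mm, joined by a core cylinder of radius 50 mm and height 147 mm. The lower flange rests on z = 0 and the three cylinders share a vertical axis.

The spool is on top of the stool.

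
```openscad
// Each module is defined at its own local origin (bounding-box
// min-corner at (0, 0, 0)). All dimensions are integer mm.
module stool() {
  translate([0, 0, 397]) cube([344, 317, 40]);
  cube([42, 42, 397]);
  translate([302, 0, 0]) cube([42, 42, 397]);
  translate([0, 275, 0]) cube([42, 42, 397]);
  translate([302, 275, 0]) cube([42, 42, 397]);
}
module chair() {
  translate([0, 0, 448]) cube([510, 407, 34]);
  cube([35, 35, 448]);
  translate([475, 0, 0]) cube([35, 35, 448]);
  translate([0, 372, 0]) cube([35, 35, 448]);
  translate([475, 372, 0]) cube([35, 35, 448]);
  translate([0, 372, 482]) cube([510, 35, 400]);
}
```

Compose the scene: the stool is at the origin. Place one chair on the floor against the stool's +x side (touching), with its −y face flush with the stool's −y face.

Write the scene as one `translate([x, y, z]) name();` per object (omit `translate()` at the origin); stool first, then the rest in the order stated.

stool();
translate([344, 0, 0]) chair();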